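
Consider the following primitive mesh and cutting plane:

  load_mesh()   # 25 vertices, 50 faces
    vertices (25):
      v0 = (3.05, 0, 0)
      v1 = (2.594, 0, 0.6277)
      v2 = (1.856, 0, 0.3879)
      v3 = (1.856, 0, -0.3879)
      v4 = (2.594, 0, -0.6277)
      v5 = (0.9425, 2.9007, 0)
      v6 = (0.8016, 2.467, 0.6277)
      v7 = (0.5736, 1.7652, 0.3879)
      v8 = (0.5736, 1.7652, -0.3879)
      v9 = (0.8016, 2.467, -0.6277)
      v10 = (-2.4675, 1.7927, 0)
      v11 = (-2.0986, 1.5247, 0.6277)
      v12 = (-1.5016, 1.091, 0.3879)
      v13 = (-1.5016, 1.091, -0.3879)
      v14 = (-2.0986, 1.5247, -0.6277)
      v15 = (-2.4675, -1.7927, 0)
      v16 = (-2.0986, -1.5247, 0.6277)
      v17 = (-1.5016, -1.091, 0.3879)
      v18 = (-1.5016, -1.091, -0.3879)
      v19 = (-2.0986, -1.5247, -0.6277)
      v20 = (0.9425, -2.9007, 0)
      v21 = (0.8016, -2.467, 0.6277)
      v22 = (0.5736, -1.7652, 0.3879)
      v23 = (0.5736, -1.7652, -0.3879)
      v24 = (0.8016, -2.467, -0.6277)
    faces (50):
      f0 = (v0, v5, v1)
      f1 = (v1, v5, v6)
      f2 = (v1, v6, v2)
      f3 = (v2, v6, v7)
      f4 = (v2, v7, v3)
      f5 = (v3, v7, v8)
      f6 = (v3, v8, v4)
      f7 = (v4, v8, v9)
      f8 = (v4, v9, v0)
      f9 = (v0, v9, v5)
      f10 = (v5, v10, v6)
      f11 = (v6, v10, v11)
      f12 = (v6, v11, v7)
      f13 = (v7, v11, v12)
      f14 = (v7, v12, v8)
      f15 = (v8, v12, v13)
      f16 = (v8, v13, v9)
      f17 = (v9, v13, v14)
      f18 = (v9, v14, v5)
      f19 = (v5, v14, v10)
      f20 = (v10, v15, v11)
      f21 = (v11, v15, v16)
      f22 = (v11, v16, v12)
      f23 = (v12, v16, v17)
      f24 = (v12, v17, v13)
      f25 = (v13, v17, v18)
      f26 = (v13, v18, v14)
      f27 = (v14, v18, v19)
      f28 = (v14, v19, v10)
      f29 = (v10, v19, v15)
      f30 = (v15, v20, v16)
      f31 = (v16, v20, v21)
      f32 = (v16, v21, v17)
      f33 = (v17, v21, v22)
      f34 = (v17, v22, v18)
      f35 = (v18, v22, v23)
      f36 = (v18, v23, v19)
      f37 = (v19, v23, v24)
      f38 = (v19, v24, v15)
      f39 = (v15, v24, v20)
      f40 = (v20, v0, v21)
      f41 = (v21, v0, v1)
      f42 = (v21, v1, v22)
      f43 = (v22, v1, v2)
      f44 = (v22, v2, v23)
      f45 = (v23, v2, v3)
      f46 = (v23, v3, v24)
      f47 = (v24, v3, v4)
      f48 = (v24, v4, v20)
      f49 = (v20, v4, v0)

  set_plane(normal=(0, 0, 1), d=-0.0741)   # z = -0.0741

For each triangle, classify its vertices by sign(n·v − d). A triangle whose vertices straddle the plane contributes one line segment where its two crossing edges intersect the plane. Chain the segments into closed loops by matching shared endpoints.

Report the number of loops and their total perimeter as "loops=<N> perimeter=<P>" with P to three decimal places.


Straddling triangles (20 of 50):
  (v2,v7,v3) [++-] → (1.33729, 0.713998, -0.0741)–(1.856, 0, -0.0741)  len=0.8825
  (v3,v7,v8) [-+-] → (1.33729, 0.713998, -0.0741)–(0.5736, 1.7652, -0.0741)  len=1.2993
  (v4,v9,v0) [--+] → (2.78458, 0.291229, -0.0741)–(2.99617, 0, -0.0741)  len=0.3600
  (v0,v9,v5) [+-+] → (2.78458, 0.291229, -0.0741)–(0.925867, 2.8495, -0.0741)  len=3.1622
  (v7,v12,v8) [++-] → (-0.265789, 1.4925, -0.0741)–(0.5736, 1.7652, -0.0741)  len=0.8826
  (v8,v12,v13) [-+-] → (-0.265789, 1.4925, -0.0741)–(-1.5016, 1.091, -0.0741)  len=1.2994
  (v9,v14,v5) [--+] → (0.583498, 2.73826, -0.0741)–(0.925867, 2.8495, -0.0741)  len=0.3600
  (v5,v14,v10) [+-+] → (0.583498, 2.73826, -0.0741)–(-2.42395, 1.76106, -0.0741)  len=3.1622
  (v12,v17,v13) [++-] → (-1.5016, 0.208412, -0.0741)–(-1.5016, 1.091, -0.0741)  len=0.8826
  (v13,v17,v18) [-+-] → (-1.5016, 0.208412, -0.0741)–(-1.5016, -1.091, -0.0741)  len=1.2994
  (v14,v19,v10) [--+] → (-2.42395, 1.40108, -0.0741)–(-2.42395, 1.76106, -0.0741)  len=0.3600
  (v10,v19,v15) [+-+] → (-2.42395, 1.40108, -0.0741)–(-2.42395, -1.76106, -0.0741)  len=3.1621
  (v17,v22,v18) [++-] → (-0.662211, -1.3637, -0.0741)–(-1.5016, -1.091, -0.0741)  len=0.8826
  (v18,v22,v23) [-+-] → (-0.662211, -1.3637, -0.0741)–(0.5736, -1.7652, -0.0741)  len=1.2994
  (v19,v24,v15) [--+] → (-2.08158, -1.8723, -0.0741)–(-2.42395, -1.76106, -0.0741)  len=0.3600
  (v15,v24,v20) [+-+] → (-2.08158, -1.8723, -0.0741)–(0.925867, -2.8495, -0.0741)  len=3.1622
  (v22,v2,v23) [++-] → (1.09231, -1.0512, -0.0741)–(0.5736, -1.7652, -0.0741)  len=0.8825
  (v23,v2,v3) [-+-] → (1.09231, -1.0512, -0.0741)–(1.856, 0, -0.0741)  len=1.2993
  (v24,v4,v20) [--+] → (1.13746, -2.55827, -0.0741)–(0.925867, -2.8495, -0.0741)  len=0.3600
  (v20,v4,v0) [+-+] → (1.13746, -2.55827, -0.0741)–(2.99617, 0, -0.0741)  len=3.1622

Chained into 2 loop(s):
  loop 1: 10 segments, perimeter = 10.9096
  loop 2: 10 segments, perimeter = 17.6109
Total perimeter = 28.521

loops=2 perimeter=28.521


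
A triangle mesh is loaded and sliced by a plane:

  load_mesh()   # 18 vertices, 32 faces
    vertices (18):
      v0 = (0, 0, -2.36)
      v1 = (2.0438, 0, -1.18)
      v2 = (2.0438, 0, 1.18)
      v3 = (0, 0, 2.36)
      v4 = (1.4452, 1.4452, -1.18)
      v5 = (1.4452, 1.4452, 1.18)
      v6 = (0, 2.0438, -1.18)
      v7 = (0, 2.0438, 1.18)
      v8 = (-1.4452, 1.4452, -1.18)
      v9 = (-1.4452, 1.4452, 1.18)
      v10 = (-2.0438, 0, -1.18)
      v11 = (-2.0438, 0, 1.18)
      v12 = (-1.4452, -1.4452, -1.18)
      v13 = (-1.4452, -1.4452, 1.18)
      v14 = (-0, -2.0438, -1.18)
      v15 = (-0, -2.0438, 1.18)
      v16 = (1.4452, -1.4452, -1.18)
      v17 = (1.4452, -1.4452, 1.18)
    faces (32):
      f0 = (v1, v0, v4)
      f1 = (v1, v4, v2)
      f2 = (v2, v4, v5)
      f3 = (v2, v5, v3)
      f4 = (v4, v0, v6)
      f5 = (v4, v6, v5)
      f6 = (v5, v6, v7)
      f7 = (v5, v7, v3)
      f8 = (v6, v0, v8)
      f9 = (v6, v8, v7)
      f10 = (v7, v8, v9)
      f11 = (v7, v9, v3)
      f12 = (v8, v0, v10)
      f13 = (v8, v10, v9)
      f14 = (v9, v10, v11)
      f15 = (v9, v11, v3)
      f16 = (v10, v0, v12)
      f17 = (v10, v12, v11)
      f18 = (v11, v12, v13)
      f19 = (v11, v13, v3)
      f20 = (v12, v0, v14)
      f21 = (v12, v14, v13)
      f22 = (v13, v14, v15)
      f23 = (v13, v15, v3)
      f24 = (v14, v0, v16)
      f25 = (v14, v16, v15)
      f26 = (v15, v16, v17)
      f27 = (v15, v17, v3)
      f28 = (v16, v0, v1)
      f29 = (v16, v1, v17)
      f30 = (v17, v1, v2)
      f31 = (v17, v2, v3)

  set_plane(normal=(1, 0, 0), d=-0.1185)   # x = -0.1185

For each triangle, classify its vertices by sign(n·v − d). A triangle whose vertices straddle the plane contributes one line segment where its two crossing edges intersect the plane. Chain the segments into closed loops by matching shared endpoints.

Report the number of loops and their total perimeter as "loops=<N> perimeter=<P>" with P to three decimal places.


Straddling triangles (12 of 32):
  (v6,v0,v8) [++-] → (-0.1185, 0.1185, -2.26325)–(-0.1185, 1.99472, -1.18)  len=2.1665
  (v6,v8,v7) [+-+] → (-0.1185, 1.99472, -1.18)–(-0.1185, 1.99472, 0.98649)  len=2.1665
  (v7,v8,v9) [+--] → (-0.1185, 1.99472, 0.98649)–(-0.1185, 1.99472, 1.18)  len=0.1935
  (v7,v9,v3) [+-+] → (-0.1185, 1.99472, 1.18)–(-0.1185, 0.1185, 2.26325)  len=2.1665
  (v8,v0,v10) [-+-] → (-0.1185, 0.1185, -2.26325)–(-0.1185, 0, -2.29158)  len=0.1218
  (v9,v11,v3) [--+] → (-0.1185, 0, 2.29158)–(-0.1185, 0.1185, 2.26325)  len=0.1218
  (v10,v0,v12) [-+-] → (-0.1185, 0, -2.29158)–(-0.1185, -0.1185, -2.26325)  len=0.1218
  (v11,v13,v3) [--+] → (-0.1185, -0.1185, 2.26325)–(-0.1185, 0, 2.29158)  len=0.1218
  (v12,v0,v14) [-++] → (-0.1185, -0.1185, -2.26325)–(-0.1185, -1.99472, -1.18)  len=2.1665
  (v12,v14,v13) [-+-] → (-0.1185, -1.99472, -1.18)–(-0.1185, -1.99472, -0.98649)  len=0.1935
  (v13,v14,v15) [-++] → (-0.1185, -1.99472, -0.98649)–(-0.1185, -1.99472, 1.18)  len=2.1665
  (v13,v15,v3) [-++] → (-0.1185, -1.99472, 1.18)–(-0.1185, -0.1185, 2.26325)  len=2.1665

Chained into 1 loop(s):
  loop 1: 12 segments, perimeter = 13.8733
Total perimeter = 13.873

loops=1 perimeter=13.873


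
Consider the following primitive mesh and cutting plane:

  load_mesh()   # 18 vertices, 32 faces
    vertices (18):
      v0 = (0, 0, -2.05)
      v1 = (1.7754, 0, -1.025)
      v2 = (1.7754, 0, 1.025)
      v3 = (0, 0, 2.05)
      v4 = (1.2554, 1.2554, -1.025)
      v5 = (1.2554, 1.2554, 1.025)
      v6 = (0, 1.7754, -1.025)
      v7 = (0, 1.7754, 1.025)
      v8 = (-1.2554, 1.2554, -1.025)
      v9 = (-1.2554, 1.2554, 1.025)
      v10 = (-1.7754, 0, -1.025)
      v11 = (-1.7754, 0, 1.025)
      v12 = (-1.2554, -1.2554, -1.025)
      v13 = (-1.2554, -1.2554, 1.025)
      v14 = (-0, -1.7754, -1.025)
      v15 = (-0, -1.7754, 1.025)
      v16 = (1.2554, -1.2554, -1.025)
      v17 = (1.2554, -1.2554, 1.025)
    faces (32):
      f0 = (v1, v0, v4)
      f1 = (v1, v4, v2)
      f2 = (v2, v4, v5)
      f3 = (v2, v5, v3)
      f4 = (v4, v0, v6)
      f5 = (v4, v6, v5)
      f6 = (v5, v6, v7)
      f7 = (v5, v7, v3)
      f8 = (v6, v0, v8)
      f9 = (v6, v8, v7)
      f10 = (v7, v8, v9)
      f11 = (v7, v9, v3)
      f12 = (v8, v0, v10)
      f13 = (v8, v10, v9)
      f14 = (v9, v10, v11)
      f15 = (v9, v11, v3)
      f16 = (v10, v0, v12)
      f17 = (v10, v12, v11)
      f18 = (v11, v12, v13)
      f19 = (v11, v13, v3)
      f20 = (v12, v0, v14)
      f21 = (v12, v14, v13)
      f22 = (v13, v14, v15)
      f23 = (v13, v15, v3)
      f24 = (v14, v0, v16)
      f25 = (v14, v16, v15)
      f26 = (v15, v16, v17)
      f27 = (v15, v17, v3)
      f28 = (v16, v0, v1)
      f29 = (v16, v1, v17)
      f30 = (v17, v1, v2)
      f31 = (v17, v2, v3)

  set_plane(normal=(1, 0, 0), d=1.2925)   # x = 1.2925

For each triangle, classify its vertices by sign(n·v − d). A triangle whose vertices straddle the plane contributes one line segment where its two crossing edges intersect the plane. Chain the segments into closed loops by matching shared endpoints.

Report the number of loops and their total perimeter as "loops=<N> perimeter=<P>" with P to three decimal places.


loops=1 perimeter=8.895

Straddling triangles (8 of 32):
  (v1,v0,v4) [+--] → (1.2925, 0, -1.30379)–(1.2925, 1.16583, -1.025)  len=1.1987
  (v1,v4,v2) [+-+] → (1.2925, 1.16583, -1.025)–(1.2925, 1.16583, -0.87874)  len=0.1463
  (v2,v4,v5) [+--] → (1.2925, 1.16583, -0.87874)–(1.2925, 1.16583, 1.025)  len=1.9037
  (v2,v5,v3) [+--] → (1.2925, 1.16583, 1.025)–(1.2925, 0, 1.30379)  len=1.1987
  (v16,v0,v1) [--+] → (1.2925, 0, -1.30379)–(1.2925, -1.16583, -1.025)  len=1.1987
  (v16,v1,v17) [-+-] → (1.2925, -1.16583, -1.025)–(1.2925, -1.16583, 0.87874)  len=1.9037
  (v17,v1,v2) [-++] → (1.2925, -1.16583, 0.87874)–(1.2925, -1.16583, 1.025)  len=0.1463
  (v17,v2,v3) [-+-] → (1.2925, -1.16583, 1.025)–(1.2925, 0, 1.30379)  len=1.1987

Chained into 1 loop(s):
  loop 1: 8 segments, perimeter = 8.8948
Total perimeter = 8.895


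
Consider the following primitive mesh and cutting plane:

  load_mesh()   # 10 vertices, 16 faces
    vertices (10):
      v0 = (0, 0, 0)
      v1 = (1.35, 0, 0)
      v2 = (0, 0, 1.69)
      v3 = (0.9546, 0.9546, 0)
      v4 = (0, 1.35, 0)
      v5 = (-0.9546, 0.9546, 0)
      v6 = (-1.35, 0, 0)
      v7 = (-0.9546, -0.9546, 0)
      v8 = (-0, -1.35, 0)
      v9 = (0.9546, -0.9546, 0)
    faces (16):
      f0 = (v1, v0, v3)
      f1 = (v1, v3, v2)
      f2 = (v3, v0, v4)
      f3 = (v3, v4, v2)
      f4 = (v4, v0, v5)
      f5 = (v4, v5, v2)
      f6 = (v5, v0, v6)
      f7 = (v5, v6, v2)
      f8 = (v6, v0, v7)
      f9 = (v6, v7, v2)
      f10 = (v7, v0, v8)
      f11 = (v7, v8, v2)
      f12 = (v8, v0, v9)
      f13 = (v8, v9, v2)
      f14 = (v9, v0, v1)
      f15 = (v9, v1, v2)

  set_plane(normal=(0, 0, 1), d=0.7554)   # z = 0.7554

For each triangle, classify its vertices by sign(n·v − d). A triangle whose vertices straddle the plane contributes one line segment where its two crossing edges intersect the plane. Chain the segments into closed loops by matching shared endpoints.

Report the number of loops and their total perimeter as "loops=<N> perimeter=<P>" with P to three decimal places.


loops=1 perimeter=4.571

Straddling triangles (8 of 16):
  (v1,v3,v2) [--+] → (0.527911, 0.527911, 0.7554)–(0.746574, 0, 0.7554)  len=0.5714
  (v3,v4,v2) [--+] → (0, 0.746574, 0.7554)–(0.527911, 0.527911, 0.7554)  len=0.5714
  (v4,v5,v2) [--+] → (-0.527911, 0.527911, 0.7554)–(0, 0.746574, 0.7554)  len=0.5714
  (v5,v6,v2) [--+] → (-0.746574, 0, 0.7554)–(-0.527911, 0.527911, 0.7554)  len=0.5714
  (v6,v7,v2) [--+] → (-0.527911, -0.527911, 0.7554)–(-0.746574, 0, 0.7554)  len=0.5714
  (v7,v8,v2) [--+] → (0, -0.746574, 0.7554)–(-0.527911, -0.527911, 0.7554)  len=0.5714
  (v8,v9,v2) [--+] → (0.527911, -0.527911, 0.7554)–(0, -0.746574, 0.7554)  len=0.5714
  (v9,v1,v2) [--+] → (0.746574, 0, 0.7554)–(0.527911, -0.527911, 0.7554)  len=0.5714

Chained into 1 loop(s):
  loop 1: 8 segments, perimeter = 4.5712
Total perimeter = 4.571


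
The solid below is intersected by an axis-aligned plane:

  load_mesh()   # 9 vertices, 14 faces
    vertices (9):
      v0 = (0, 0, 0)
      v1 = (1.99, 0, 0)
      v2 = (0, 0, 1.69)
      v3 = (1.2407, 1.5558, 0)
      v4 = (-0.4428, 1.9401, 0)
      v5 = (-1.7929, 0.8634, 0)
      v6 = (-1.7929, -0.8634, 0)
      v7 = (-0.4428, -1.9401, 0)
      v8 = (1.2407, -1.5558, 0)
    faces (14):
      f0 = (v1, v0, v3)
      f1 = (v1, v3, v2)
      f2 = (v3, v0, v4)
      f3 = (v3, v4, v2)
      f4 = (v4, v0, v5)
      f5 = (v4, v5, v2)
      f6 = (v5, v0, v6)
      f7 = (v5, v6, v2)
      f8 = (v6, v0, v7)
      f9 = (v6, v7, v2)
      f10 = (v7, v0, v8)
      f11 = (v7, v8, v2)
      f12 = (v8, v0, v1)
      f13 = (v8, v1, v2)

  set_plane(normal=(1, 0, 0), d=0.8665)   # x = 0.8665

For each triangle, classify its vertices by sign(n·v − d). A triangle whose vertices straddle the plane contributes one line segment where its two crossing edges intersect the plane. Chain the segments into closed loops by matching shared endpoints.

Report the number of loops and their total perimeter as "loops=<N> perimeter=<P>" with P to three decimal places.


Straddling triangles (8 of 14):
  (v1,v0,v3) [+-+] → (0.8665, 0, 0)–(0.8665, 1.08656, 0)  len=1.0866
  (v1,v3,v2) [++-] → (0.8665, 1.08656, 0.509711)–(0.8665, 0, 0.954128)  len=1.1739
  (v3,v0,v4) [+--] → (0.8665, 1.08656, 0)–(0.8665, 1.64122, 0)  len=0.5547
  (v3,v4,v2) [+--] → (0.8665, 1.64122, 0)–(0.8665, 1.08656, 0.509711)  len=0.7533
  (v7,v0,v8) [--+] → (0.8665, -1.08656, 0)–(0.8665, -1.64122, 0)  len=0.5547
  (v7,v8,v2) [-+-] → (0.8665, -1.64122, 0)–(0.8665, -1.08656, 0.509711)  len=0.7533
  (v8,v0,v1) [+-+] → (0.8665, -1.08656, 0)–(0.8665, 0, 0)  len=1.0866
  (v8,v1,v2) [++-] → (0.8665, 0, 0.954128)–(0.8665, -1.08656, 0.509711)  len=1.1739

Chained into 1 loop(s):
  loop 1: 8 segments, perimeter = 7.1369
Total perimeter = 7.137

loops=1 perimeter=7.137


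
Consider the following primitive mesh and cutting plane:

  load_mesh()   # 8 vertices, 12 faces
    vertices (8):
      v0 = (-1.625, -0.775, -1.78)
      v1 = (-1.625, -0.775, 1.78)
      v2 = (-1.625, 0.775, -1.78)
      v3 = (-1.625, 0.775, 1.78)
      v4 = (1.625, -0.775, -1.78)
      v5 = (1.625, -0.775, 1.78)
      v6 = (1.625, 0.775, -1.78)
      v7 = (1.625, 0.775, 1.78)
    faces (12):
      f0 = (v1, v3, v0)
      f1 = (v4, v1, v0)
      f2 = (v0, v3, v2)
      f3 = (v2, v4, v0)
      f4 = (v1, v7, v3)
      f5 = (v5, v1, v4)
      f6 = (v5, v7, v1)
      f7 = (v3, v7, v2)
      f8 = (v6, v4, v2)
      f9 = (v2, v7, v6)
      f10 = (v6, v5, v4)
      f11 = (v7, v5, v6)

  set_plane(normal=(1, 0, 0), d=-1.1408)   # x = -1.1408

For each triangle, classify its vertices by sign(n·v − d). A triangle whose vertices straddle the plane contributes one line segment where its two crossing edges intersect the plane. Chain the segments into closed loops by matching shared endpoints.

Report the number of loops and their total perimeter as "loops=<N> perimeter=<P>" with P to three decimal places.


loops=1 perimeter=10.220

Straddling triangles (8 of 12):
  (v4,v1,v0) [+--] → (-1.1408, -0.775, 1.24961)–(-1.1408, -0.775, -1.78)  len=3.0296
  (v2,v4,v0) [-+-] → (-1.1408, 0.544074, -1.78)–(-1.1408, -0.775, -1.78)  len=1.3191
  (v1,v7,v3) [-+-] → (-1.1408, -0.544074, 1.78)–(-1.1408, 0.775, 1.78)  len=1.3191
  (v5,v1,v4) [+-+] → (-1.1408, -0.775, 1.78)–(-1.1408, -0.775, 1.24961)  len=0.5304
  (v5,v7,v1) [++-] → (-1.1408, -0.544074, 1.78)–(-1.1408, -0.775, 1.78)  len=0.2309
  (v3,v7,v2) [-+-] → (-1.1408, 0.775, 1.78)–(-1.1408, 0.775, -1.24961)  len=3.0296
  (v6,v4,v2) [++-] → (-1.1408, 0.544074, -1.78)–(-1.1408, 0.775, -1.78)  len=0.2309
  (v2,v7,v6) [-++] → (-1.1408, 0.775, -1.24961)–(-1.1408, 0.775, -1.78)  len=0.5304

Chained into 1 loop(s):
  loop 1: 8 segments, perimeter = 10.2200
Total perimeter = 10.220


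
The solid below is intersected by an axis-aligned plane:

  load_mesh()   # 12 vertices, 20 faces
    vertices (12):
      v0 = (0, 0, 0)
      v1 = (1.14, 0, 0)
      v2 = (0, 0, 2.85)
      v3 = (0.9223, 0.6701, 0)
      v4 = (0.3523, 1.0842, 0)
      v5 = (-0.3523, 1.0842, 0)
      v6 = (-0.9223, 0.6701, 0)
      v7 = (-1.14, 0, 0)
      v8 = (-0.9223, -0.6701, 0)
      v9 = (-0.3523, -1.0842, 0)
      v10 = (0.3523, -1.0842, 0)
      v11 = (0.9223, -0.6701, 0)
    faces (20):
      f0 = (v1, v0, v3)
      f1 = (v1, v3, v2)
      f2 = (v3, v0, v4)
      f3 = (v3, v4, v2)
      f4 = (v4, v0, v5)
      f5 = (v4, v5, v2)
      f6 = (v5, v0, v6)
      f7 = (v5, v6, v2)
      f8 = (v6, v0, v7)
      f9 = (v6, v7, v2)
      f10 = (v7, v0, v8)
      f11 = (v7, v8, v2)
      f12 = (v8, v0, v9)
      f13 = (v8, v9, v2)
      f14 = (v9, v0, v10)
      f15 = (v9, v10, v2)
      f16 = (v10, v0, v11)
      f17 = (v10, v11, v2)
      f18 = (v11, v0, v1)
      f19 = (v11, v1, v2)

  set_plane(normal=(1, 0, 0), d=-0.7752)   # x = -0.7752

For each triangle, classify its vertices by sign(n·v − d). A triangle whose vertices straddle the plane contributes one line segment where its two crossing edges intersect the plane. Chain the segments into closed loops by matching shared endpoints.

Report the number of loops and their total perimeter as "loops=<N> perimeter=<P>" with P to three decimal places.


Straddling triangles (8 of 20):
  (v5,v0,v6) [++-] → (-0.7752, 0.563224, 0)–(-0.7752, 0.776967, 0)  len=0.2137
  (v5,v6,v2) [+-+] → (-0.7752, 0.776967, 0)–(-0.7752, 0.563224, 0.454554)  len=0.5023
  (v6,v0,v7) [-+-] → (-0.7752, 0.563224, 0)–(-0.7752, 0, 0)  len=0.5632
  (v6,v7,v2) [--+] → (-0.7752, 0, 0.912)–(-0.7752, 0.563224, 0.454554)  len=0.7256
  (v7,v0,v8) [-+-] → (-0.7752, 0, 0)–(-0.7752, -0.563224, 0)  len=0.5632
  (v7,v8,v2) [--+] → (-0.7752, -0.563224, 0.454554)–(-0.7752, 0, 0.912)  len=0.7256
  (v8,v0,v9) [-++] → (-0.7752, -0.563224, 0)–(-0.7752, -0.776967, 0)  len=0.2137
  (v8,v9,v2) [-++] → (-0.7752, -0.776967, 0)–(-0.7752, -0.563224, 0.454554)  len=0.5023

Chained into 1 loop(s):
  loop 1: 8 segments, perimeter = 4.0097
Total perimeter = 4.010

loops=1 perimeter=4.010


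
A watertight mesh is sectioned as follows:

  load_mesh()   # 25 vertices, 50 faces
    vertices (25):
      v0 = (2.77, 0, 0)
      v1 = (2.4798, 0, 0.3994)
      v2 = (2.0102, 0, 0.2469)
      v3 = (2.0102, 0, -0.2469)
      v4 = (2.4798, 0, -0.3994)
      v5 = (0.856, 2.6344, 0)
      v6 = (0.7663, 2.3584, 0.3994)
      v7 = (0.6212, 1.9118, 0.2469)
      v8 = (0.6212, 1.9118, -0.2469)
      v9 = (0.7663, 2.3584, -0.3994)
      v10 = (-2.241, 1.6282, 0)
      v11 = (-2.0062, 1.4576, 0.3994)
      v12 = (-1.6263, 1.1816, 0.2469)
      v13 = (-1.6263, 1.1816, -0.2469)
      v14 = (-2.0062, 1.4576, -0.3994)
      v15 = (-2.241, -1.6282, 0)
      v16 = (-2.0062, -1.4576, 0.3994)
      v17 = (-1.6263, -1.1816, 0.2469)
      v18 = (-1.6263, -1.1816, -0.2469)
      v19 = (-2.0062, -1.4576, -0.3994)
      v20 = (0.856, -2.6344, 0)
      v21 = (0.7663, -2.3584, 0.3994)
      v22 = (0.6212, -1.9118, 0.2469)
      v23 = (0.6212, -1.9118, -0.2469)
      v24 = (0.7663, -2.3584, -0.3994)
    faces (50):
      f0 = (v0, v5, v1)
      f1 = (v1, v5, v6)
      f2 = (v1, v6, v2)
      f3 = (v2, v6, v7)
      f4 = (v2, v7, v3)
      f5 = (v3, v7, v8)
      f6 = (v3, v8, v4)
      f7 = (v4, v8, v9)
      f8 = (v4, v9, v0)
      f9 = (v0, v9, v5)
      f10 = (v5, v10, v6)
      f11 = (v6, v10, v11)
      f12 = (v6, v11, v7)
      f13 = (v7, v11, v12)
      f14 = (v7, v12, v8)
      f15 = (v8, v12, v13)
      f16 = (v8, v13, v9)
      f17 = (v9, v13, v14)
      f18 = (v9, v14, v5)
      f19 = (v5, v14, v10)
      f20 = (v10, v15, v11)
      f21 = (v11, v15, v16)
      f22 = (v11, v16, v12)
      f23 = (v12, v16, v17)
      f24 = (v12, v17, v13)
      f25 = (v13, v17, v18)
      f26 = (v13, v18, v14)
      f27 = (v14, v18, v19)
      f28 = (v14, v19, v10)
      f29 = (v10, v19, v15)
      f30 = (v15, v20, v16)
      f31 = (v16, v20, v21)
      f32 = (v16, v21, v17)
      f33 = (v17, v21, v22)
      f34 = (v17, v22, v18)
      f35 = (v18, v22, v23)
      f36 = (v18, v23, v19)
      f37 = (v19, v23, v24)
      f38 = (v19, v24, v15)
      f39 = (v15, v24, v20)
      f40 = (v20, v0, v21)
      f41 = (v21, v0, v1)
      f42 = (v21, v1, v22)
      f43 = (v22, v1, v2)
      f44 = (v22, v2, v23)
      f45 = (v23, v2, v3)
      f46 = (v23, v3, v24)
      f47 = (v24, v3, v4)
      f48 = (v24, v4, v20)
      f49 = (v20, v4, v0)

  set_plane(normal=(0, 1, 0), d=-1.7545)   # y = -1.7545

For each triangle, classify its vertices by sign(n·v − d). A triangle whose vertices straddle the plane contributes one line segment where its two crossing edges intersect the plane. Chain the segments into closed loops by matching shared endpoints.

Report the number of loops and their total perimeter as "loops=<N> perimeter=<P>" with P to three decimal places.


Straddling triangles (20 of 50):
  (v15,v20,v16) [+-+] → (-1.85226, -1.7545, 0)–(-1.28408, -1.7545, 0.298634)  len=0.6419
  (v16,v20,v21) [+--] → (-1.28408, -1.7545, 0.298634)–(-1.0924, -1.7545, 0.3994)  len=0.2166
  (v16,v21,v17) [+-+] → (-1.0924, -1.7545, 0.3994)–(-0.461514, -1.7545, 0.321141)  len=0.6357
  (v17,v21,v22) [+--] → (-0.461514, -1.7545, 0.321141)–(0.137043, -1.7545, 0.2469)  len=0.6031
  (v17,v22,v18) [+-+] → (0.137043, -1.7545, 0.2469)–(0.137043, -1.7545, 0.140525)  len=0.1064
  (v18,v22,v23) [+--] → (0.137043, -1.7545, 0.140525)–(0.137043, -1.7545, -0.2469)  len=0.3874
  (v18,v23,v19) [+-+] → (0.137043, -1.7545, -0.2469)–(-0.28873, -1.7545, -0.299714)  len=0.4290
  (v19,v23,v24) [+--] → (-0.28873, -1.7545, -0.299714)–(-1.0924, -1.7545, -0.3994)  len=0.8098
  (v19,v24,v15) [+-+] → (-1.0924, -1.7545, -0.3994)–(-1.72084, -1.7545, -0.0690827)  len=0.7100
  (v15,v24,v20) [+--] → (-1.72084, -1.7545, -0.0690827)–(-1.85226, -1.7545, 0)  len=0.1485
  (v20,v0,v21) [-+-] → (1.49528, -1.7545, 0)–(1.27937, -1.7545, 0.297128)  len=0.3673
  (v21,v0,v1) [-++] → (1.27937, -1.7545, 0.297128)–(1.20506, -1.7545, 0.3994)  len=0.1264
  (v21,v1,v22) [-+-] → (1.20506, -1.7545, 0.3994)–(0.774123, -1.7545, 0.259447)  len=0.4531
  (v22,v1,v2) [-++] → (0.774123, -1.7545, 0.259447)–(0.735485, -1.7545, 0.2469)  len=0.0406
  (v22,v2,v23) [-+-] → (0.735485, -1.7545, 0.2469)–(0.735485, -1.7545, -0.206271)  len=0.4532
  (v23,v2,v3) [-++] → (0.735485, -1.7545, -0.206271)–(0.735485, -1.7545, -0.2469)  len=0.0406
  (v23,v3,v24) [-+-] → (0.735485, -1.7545, -0.2469)–(1.08482, -1.7545, -0.36035)  len=0.3673
  (v24,v3,v4) [-++] → (1.08482, -1.7545, -0.36035)–(1.20506, -1.7545, -0.3994)  len=0.1264
  (v24,v4,v20) [-+-] → (1.20506, -1.7545, -0.3994)–(1.39836, -1.7545, -0.133401)  len=0.3288
  (v20,v4,v0) [-++] → (1.39836, -1.7545, -0.133401)–(1.49528, -1.7545, 0)  len=0.1649

Chained into 2 loop(s):
  loop 1: 10 segments, perimeter = 4.6884
  loop 2: 10 segments, perimeter = 2.4687
Total perimeter = 7.157

loops=2 perimeter=7.157


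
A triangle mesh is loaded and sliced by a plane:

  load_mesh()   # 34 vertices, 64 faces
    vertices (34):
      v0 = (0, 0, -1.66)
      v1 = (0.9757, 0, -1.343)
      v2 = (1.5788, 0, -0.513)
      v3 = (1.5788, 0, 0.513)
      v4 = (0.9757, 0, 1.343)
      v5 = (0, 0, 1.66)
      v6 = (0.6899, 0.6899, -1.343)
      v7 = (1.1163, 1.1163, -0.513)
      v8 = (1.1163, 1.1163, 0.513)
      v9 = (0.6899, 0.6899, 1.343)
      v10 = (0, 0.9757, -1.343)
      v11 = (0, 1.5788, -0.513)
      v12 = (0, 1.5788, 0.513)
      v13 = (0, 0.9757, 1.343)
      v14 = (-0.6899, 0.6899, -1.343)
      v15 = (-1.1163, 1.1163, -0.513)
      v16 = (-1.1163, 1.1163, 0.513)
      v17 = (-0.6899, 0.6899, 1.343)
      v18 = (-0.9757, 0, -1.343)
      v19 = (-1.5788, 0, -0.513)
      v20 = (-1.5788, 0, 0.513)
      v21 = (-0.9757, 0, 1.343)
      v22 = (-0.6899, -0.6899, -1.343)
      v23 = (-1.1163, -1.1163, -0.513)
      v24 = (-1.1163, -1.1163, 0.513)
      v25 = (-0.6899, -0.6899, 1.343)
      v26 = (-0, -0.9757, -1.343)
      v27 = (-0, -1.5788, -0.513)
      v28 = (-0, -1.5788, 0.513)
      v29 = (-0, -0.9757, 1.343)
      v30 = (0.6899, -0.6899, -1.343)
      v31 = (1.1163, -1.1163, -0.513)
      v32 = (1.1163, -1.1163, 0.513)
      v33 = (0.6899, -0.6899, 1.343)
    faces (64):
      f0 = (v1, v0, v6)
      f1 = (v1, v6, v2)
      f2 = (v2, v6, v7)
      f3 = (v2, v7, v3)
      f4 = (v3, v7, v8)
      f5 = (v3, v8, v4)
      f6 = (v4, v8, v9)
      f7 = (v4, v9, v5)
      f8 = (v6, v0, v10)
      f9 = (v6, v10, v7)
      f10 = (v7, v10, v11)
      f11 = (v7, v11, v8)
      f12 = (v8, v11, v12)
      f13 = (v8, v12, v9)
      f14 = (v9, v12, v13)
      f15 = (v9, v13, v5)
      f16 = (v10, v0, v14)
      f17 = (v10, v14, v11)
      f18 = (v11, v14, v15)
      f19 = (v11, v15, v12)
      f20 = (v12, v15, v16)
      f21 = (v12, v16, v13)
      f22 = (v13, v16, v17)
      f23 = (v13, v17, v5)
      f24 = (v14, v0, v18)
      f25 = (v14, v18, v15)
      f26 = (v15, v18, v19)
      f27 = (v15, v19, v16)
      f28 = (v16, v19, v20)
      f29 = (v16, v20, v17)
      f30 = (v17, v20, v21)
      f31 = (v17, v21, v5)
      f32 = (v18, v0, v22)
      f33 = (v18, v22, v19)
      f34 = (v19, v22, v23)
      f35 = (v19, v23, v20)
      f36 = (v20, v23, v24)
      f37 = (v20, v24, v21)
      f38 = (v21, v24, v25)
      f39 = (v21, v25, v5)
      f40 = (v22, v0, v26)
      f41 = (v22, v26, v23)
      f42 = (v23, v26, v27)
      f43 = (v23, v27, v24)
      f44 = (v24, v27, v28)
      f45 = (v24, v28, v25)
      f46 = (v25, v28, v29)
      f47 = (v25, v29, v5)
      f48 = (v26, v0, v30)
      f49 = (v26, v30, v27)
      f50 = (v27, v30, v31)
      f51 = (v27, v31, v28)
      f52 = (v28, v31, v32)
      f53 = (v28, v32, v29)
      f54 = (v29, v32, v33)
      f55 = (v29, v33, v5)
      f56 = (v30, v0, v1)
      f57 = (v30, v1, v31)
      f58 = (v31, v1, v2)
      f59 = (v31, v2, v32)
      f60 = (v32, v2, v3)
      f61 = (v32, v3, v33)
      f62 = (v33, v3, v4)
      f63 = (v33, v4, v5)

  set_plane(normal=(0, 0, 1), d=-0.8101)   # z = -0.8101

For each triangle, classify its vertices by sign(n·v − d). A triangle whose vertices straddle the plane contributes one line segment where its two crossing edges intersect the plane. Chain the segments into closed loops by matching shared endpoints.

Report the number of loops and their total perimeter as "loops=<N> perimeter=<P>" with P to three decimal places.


Straddling triangles (16 of 64):
  (v1,v6,v2) [--+] → (1.26062, 0.246951, -0.8101)–(1.36292, 0, -0.8101)  len=0.2673
  (v2,v6,v7) [+-+] → (1.26062, 0.246951, -0.8101)–(0.963669, 0.963669, -0.8101)  len=0.7758
  (v6,v10,v7) [--+] → (0.716718, 1.06597, -0.8101)–(0.963669, 0.963669, -0.8101)  len=0.2673
  (v7,v10,v11) [+-+] → (0.716718, 1.06597, -0.8101)–(0, 1.36292, -0.8101)  len=0.7758
  (v10,v14,v11) [--+] → (-0.246951, 1.26062, -0.8101)–(0, 1.36292, -0.8101)  len=0.2673
  (v11,v14,v15) [+-+] → (-0.246951, 1.26062, -0.8101)–(-0.963669, 0.963669, -0.8101)  len=0.7758
  (v14,v18,v15) [--+] → (-1.06597, 0.716718, -0.8101)–(-0.963669, 0.963669, -0.8101)  len=0.2673
  (v15,v18,v19) [+-+] → (-1.06597, 0.716718, -0.8101)–(-1.36292, 0, -0.8101)  len=0.7758
  (v18,v22,v19) [--+] → (-1.26062, -0.246951, -0.8101)–(-1.36292, 0, -0.8101)  len=0.2673
  (v19,v22,v23) [+-+] → (-1.26062, -0.246951, -0.8101)–(-0.963669, -0.963669, -0.8101)  len=0.7758
  (v22,v26,v23) [--+] → (-0.716718, -1.06597, -0.8101)–(-0.963669, -0.963669, -0.8101)  len=0.2673
  (v23,v26,v27) [+-+] → (-0.716718, -1.06597, -0.8101)–(0, -1.36292, -0.8101)  len=0.7758
  (v26,v30,v27) [--+] → (0.246951, -1.26062, -0.8101)–(0, -1.36292, -0.8101)  len=0.2673
  (v27,v30,v31) [+-+] → (0.246951, -1.26062, -0.8101)–(0.963669, -0.963669, -0.8101)  len=0.7758
  (v30,v1,v31) [--+] → (1.06597, -0.716718, -0.8101)–(0.963669, -0.963669, -0.8101)  len=0.2673
  (v31,v1,v2) [+-+] → (1.06597, -0.716718, -0.8101)–(1.36292, 0, -0.8101)  len=0.7758

Chained into 1 loop(s):
  loop 1: 16 segments, perimeter = 8.3448
Total perimeter = 8.345

loops=1 perimeter=8.345


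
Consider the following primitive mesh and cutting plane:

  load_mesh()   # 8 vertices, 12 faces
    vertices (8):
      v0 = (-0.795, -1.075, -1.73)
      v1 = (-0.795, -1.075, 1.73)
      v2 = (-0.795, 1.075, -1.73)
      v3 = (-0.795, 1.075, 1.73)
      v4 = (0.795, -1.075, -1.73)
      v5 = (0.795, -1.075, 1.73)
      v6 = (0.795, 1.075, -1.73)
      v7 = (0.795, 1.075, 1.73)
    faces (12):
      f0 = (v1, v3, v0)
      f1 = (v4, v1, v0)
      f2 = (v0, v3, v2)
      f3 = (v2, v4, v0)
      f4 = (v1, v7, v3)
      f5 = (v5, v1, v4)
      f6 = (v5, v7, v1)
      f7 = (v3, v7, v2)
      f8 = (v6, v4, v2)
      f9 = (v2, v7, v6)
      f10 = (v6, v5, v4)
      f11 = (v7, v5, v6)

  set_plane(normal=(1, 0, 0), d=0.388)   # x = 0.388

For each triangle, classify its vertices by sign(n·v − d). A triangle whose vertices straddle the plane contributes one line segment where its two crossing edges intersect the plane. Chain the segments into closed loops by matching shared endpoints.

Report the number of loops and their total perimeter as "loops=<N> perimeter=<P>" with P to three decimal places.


Straddling triangles (8 of 12):
  (v4,v1,v0) [+--] → (0.388, -1.075, -0.844327)–(0.388, -1.075, -1.73)  len=0.8857
  (v2,v4,v0) [-+-] → (0.388, -0.524654, -1.73)–(0.388, -1.075, -1.73)  len=0.5503
  (v1,v7,v3) [-+-] → (0.388, 0.524654, 1.73)–(0.388, 1.075, 1.73)  len=0.5503
  (v5,v1,v4) [+-+] → (0.388, -1.075, 1.73)–(0.388, -1.075, -0.844327)  len=2.5743
  (v5,v7,v1) [++-] → (0.388, 0.524654, 1.73)–(0.388, -1.075, 1.73)  len=1.5997
  (v3,v7,v2) [-+-] → (0.388, 1.075, 1.73)–(0.388, 1.075, 0.844327)  len=0.8857
  (v6,v4,v2) [++-] → (0.388, -0.524654, -1.73)–(0.388, 1.075, -1.73)  len=1.5997
  (v2,v7,v6) [-++] → (0.388, 1.075, 0.844327)–(0.388, 1.075, -1.73)  len=2.5743

Chained into 1 loop(s):
  loop 1: 8 segments, perimeter = 11.2200
Total perimeter = 11.220

loops=1 perimeter=11.220


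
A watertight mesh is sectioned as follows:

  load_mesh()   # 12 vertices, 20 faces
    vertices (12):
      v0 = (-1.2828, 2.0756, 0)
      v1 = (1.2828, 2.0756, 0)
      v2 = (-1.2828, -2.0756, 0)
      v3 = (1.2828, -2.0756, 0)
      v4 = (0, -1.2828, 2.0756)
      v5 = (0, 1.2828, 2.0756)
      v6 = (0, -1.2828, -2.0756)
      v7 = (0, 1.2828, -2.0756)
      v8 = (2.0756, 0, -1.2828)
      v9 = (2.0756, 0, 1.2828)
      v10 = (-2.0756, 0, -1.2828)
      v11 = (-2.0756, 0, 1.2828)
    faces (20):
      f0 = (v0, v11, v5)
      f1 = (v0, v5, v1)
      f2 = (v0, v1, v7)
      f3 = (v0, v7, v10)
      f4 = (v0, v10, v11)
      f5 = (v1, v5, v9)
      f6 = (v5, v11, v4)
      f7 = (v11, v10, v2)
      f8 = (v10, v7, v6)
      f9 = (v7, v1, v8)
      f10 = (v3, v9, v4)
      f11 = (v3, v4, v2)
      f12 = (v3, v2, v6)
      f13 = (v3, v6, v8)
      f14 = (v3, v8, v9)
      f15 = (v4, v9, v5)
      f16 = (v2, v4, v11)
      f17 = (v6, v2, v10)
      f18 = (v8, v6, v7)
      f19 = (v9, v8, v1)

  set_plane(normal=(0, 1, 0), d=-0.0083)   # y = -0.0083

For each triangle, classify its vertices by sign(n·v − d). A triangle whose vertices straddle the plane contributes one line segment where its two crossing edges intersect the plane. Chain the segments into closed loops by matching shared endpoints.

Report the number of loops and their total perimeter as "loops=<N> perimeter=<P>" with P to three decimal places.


Straddling triangles (10 of 20):
  (v5,v11,v4) [++-] → (-2.06217, -0.0083, 1.28793)–(0, -0.0083, 2.0756)  len=2.2075
  (v11,v10,v2) [++-] → (-2.07243, -0.0083, -1.27767)–(-2.07243, -0.0083, 1.27767)  len=2.5553
  (v10,v7,v6) [++-] → (0, -0.0083, -2.0756)–(-2.06217, -0.0083, -1.28793)  len=2.2075
  (v3,v9,v4) [-+-] → (2.07243, -0.0083, 1.27767)–(2.06217, -0.0083, 1.28793)  len=0.0145
  (v3,v6,v8) [--+] → (2.06217, -0.0083, -1.28793)–(2.07243, -0.0083, -1.27767)  len=0.0145
  (v3,v8,v9) [-++] → (2.07243, -0.0083, -1.27767)–(2.07243, -0.0083, 1.27767)  len=2.5553
  (v4,v9,v5) [-++] → (2.06217, -0.0083, 1.28793)–(0, -0.0083, 2.0756)  len=2.2075
  (v2,v4,v11) [--+] → (-2.06217, -0.0083, 1.28793)–(-2.07243, -0.0083, 1.27767)  len=0.0145
  (v6,v2,v10) [--+] → (-2.07243, -0.0083, -1.27767)–(-2.06217, -0.0083, -1.28793)  len=0.0145
  (v8,v6,v7) [+-+] → (2.06217, -0.0083, -1.28793)–(0, -0.0083, -2.0756)  len=2.2075

Chained into 1 loop(s):
  loop 1: 10 segments, perimeter = 13.9986
Total perimeter = 13.999

loops=1 perimeter=13.999


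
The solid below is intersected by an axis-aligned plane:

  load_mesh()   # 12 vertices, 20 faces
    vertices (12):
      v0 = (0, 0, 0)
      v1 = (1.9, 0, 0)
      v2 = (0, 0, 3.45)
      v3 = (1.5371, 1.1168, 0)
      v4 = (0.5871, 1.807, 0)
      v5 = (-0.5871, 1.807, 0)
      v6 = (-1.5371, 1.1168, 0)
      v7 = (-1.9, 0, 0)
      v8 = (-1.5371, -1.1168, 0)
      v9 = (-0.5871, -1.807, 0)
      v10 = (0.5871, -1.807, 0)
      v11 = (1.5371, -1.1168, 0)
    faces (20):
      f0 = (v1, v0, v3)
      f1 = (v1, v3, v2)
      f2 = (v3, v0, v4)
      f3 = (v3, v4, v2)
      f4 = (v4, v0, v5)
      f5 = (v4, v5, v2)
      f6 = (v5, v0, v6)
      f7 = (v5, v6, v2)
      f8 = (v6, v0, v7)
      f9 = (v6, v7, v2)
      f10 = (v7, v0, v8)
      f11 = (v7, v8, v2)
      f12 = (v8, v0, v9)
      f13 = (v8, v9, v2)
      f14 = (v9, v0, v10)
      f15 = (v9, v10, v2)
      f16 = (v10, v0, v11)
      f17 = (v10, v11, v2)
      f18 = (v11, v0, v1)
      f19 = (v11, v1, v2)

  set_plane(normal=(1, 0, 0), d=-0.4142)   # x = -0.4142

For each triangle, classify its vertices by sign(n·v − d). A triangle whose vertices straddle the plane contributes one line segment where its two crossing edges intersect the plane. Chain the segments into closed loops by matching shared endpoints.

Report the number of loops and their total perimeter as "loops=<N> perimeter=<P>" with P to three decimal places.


Straddling triangles (12 of 20):
  (v4,v0,v5) [++-] → (-0.4142, 1.27484, 0)–(-0.4142, 1.807, 0)  len=0.5322
  (v4,v5,v2) [+-+] → (-0.4142, 1.807, 0)–(-0.4142, 1.27484, 1.01602)  len=1.1469
  (v5,v0,v6) [-+-] → (-0.4142, 1.27484, 0)–(-0.4142, 0.300942, 0)  len=0.9739
  (v5,v6,v2) [--+] → (-0.4142, 0.300942, 2.52033)–(-0.4142, 1.27484, 1.01602)  len=1.7920
  (v6,v0,v7) [-+-] → (-0.4142, 0.300942, 0)–(-0.4142, 0, 0)  len=0.3009
  (v6,v7,v2) [--+] → (-0.4142, 0, 2.6979)–(-0.4142, 0.300942, 2.52033)  len=0.3494
  (v7,v0,v8) [-+-] → (-0.4142, 0, 0)–(-0.4142, -0.300942, 0)  len=0.3009
  (v7,v8,v2) [--+] → (-0.4142, -0.300942, 2.52033)–(-0.4142, 0, 2.6979)  len=0.3494
  (v8,v0,v9) [-+-] → (-0.4142, -0.300942, 0)–(-0.4142, -1.27484, 0)  len=0.9739
  (v8,v9,v2) [--+] → (-0.4142, -1.27484, 1.01602)–(-0.4142, -0.300942, 2.52033)  len=1.7920
  (v9,v0,v10) [-++] → (-0.4142, -1.27484, 0)–(-0.4142, -1.807, 0)  len=0.5322
  (v9,v10,v2) [-++] → (-0.4142, -1.807, 0)–(-0.4142, -1.27484, 1.01602)  len=1.1469

Chained into 1 loop(s):
  loop 1: 12 segments, perimeter = 10.1908
Total perimeter = 10.191

loops=1 perimeter=10.191


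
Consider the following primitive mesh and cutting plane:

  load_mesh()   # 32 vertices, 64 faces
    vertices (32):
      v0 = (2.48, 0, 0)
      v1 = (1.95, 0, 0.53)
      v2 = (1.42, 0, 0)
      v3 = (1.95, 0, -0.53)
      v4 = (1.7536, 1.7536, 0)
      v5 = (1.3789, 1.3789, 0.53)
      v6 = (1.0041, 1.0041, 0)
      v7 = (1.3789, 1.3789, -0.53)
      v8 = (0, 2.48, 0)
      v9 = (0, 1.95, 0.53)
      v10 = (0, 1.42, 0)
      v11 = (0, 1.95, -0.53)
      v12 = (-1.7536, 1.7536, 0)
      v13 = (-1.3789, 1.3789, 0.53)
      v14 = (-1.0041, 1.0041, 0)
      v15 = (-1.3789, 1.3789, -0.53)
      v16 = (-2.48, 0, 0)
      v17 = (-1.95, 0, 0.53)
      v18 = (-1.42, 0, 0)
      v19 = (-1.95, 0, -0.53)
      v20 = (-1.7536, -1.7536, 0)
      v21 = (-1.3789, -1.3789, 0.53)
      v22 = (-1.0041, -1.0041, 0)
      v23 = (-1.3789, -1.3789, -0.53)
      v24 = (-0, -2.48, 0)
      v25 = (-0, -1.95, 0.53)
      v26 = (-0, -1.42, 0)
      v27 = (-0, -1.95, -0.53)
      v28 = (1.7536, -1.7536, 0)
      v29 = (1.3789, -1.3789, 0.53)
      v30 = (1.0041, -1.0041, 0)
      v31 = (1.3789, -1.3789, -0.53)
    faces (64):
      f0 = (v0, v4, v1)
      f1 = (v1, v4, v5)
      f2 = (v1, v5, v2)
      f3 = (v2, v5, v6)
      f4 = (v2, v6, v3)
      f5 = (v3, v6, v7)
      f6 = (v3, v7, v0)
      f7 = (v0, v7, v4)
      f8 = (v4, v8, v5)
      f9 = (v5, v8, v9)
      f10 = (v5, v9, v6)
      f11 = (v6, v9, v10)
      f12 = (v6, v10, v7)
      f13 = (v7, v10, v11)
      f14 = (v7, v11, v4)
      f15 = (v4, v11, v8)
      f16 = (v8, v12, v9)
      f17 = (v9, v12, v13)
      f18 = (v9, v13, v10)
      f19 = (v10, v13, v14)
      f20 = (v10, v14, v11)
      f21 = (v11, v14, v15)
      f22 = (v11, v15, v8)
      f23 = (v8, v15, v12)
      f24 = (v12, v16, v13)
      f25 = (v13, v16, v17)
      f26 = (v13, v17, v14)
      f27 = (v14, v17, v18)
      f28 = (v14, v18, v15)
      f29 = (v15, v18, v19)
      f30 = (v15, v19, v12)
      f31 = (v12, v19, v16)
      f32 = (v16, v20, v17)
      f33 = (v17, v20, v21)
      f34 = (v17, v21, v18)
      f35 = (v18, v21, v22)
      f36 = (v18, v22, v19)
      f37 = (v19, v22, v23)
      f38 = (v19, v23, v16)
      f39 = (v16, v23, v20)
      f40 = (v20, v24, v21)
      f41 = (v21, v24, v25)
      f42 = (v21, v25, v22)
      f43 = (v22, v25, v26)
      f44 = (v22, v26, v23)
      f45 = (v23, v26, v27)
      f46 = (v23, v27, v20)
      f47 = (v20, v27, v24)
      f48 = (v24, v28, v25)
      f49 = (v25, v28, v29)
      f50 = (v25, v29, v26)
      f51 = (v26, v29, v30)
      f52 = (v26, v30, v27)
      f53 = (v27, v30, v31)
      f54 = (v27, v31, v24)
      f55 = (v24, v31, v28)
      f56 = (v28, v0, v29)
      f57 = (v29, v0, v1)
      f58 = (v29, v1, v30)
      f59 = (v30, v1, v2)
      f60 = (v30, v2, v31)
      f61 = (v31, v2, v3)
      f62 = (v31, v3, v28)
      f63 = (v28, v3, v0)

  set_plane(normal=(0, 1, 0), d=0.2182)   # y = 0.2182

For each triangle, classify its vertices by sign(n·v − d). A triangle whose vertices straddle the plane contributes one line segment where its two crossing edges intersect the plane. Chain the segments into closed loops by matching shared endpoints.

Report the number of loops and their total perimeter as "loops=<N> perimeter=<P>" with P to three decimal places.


Straddling triangles (16 of 64):
  (v0,v4,v1) [-+-] → (2.38961, 0.2182, 0)–(1.92556, 0.2182, 0.464052)  len=0.6563
  (v1,v4,v5) [-++] → (1.92556, 0.2182, 0.464052)–(1.85963, 0.2182, 0.53)  len=0.0933
  (v1,v5,v2) [-+-] → (1.85963, 0.2182, 0.53)–(1.4135, 0.2182, 0.0838683)  len=0.6309
  (v2,v5,v6) [-++] → (1.4135, 0.2182, 0.0838683)–(1.32962, 0.2182, 0)  len=0.1186
  (v2,v6,v3) [-+-] → (1.32962, 0.2182, 0)–(1.74445, 0.2182, -0.414826)  len=0.5867
  (v3,v6,v7) [-++] → (1.74445, 0.2182, -0.414826)–(1.85963, 0.2182, -0.53)  len=0.1629
  (v3,v7,v0) [-+-] → (1.85963, 0.2182, -0.53)–(2.30576, 0.2182, -0.0838683)  len=0.6309
  (v0,v7,v4) [-++] → (2.30576, 0.2182, -0.0838683)–(2.38961, 0.2182, 0)  len=0.1186
  (v12,v16,v13) [+-+] → (-2.38961, 0.2182, 0)–(-2.30576, 0.2182, 0.0838683)  len=0.1186
  (v13,v16,v17) [+--] → (-2.30576, 0.2182, 0.0838683)–(-1.85963, 0.2182, 0.53)  len=0.6309
  (v13,v17,v14) [+-+] → (-1.85963, 0.2182, 0.53)–(-1.74445, 0.2182, 0.414826)  len=0.1629
  (v14,v17,v18) [+--] → (-1.74445, 0.2182, 0.414826)–(-1.32962, 0.2182, 0)  len=0.5867
  (v14,v18,v15) [+-+] → (-1.32962, 0.2182, 0)–(-1.4135, 0.2182, -0.0838683)  len=0.1186
  (v15,v18,v19) [+--] → (-1.4135, 0.2182, -0.0838683)–(-1.85963, 0.2182, -0.53)  len=0.6309
  (v15,v19,v12) [+-+] → (-1.85963, 0.2182, -0.53)–(-1.92556, 0.2182, -0.464052)  len=0.0933
  (v12,v19,v16) [+--] → (-1.92556, 0.2182, -0.464052)–(-2.38961, 0.2182, 0)  len=0.6563

Chained into 2 loop(s):
  loop 1: 8 segments, perimeter = 2.9981
  loop 2: 8 segments, perimeter = 2.9981
Total perimeter = 5.996

loops=2 perimeter=5.996
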